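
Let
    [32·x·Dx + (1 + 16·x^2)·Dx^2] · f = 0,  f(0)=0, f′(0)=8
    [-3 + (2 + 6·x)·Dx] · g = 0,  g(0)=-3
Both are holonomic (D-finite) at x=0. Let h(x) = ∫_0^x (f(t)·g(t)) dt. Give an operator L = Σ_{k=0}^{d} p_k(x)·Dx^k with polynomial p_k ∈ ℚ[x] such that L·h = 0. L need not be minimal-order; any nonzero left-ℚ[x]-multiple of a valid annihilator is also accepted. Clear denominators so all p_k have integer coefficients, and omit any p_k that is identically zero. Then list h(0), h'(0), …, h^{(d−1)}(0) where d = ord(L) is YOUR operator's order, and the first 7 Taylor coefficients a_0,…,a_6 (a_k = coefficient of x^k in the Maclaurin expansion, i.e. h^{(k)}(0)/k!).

L = (27 - 192·x - 144·x^2)·Dx + (-12 + 92·x + 576·x^2 + 576·x^3)·Dx^2 + (4 + 24·x + 100·x^2 + 384·x^3 + 576·x^4)·Dx^3  (order 3).
h: a_k = 0, 0, -12, -12, 155/4, 303/10, -34583/160, …
ICs: h(0) = 0, h′(0) = 0, h′′(0) = -24.

f: a_k = 0, 8, 0, -128/3, 0, 2048/5, 0, …
g: a_k = -3, -9/2, 27/8, -81/16, 1215/128, -5103/256, 45927/1024, …
Sym-product of L_f,L_g gives L₀ (≤ ord 2).
h=∫h₀ ⇒ L = L₀·Dx.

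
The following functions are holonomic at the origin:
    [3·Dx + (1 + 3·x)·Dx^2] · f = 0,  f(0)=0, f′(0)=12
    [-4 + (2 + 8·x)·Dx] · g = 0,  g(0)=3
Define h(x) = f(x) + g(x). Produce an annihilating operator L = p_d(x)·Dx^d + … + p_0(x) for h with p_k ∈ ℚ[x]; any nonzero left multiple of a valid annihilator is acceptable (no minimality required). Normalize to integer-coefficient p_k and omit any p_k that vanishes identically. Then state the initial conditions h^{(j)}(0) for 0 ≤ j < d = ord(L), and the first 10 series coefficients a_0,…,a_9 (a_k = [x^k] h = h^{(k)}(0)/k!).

f: a_k = 0, 12, -18, 36, -81, 972/5, -486, 8748/7, -6561/2, 8748, …
g: a_k = 3, 6, -6, 12, -30, 84, -252, 792, -2574, 8580, …
L₀ := lclm(L_f,L_g); ord L₀ ≤ 2+1.
L = 36·x·Dx + (6 + 72·x + 180·x^2)·Dx^2 + (1 + 13·x + 54·x^2 + 72·x^3)·Dx^3  (order 3).
h: a_k = 3, 18, -24, 48, -111, 1392/5, -738, 14292/7, -11709/2, 17328, …
ICs: h(0) = 3, h′(0) = 18, h′′(0) = -48.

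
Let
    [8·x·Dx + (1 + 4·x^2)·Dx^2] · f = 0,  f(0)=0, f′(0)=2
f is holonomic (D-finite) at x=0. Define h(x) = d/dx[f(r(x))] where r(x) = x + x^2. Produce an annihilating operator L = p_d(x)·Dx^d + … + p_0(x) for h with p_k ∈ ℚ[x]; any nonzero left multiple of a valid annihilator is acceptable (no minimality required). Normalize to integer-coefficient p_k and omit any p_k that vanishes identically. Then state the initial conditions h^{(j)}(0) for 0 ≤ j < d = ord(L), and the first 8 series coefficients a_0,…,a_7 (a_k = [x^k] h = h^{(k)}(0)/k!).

f: a_k = 0, 2, 0, -8/3, 0, 32/5, 0, -128/7, …
f∘r: x↦r, Dx↦Dx/r' in L_f ⇒ L₀.
h₀' ⇒ L via d/dx closure of L₀.
L = (-2 + 8·x + 32·x^2 + 48·x^3 + 24·x^4) + (1 + 2·x + 4·x^2 + 16·x^3 + 20·x^4 + 8·x^5)·Dx  (order 1).
h: a_k = 2, 4, -8, -32, -8, 176, 320, -512, …
ICs: h(0) = 2.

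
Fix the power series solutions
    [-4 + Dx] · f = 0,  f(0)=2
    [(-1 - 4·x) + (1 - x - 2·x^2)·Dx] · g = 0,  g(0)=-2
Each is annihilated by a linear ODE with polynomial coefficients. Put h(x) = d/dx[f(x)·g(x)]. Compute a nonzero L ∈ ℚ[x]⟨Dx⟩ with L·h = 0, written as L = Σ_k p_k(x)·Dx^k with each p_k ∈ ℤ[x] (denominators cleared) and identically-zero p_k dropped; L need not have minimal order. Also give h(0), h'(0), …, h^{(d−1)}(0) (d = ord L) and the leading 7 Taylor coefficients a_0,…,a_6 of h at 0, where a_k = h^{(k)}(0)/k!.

f: a_k = 2, 8, 16, 64/3, 64/3, 256/15, 512/45, …
g: a_k = -2, -2, -6, -10, -22, -42, -86, …
L₀ := L_f ⊗_s L_g (sym. prod.), ord ≤ 1.
Derive L from L₀ (diff closure).
L = (30 + 4·x - 72·x^2 + 64·x^4) + (-5 + 5·x + 18·x^2 - 8·x^3 - 16·x^4)·Dx  (order 1).
h: a_k = -20, -120, -428, -3664/3, -3124, -22648/3, -158812/9, …
ICs: h(0) = -20.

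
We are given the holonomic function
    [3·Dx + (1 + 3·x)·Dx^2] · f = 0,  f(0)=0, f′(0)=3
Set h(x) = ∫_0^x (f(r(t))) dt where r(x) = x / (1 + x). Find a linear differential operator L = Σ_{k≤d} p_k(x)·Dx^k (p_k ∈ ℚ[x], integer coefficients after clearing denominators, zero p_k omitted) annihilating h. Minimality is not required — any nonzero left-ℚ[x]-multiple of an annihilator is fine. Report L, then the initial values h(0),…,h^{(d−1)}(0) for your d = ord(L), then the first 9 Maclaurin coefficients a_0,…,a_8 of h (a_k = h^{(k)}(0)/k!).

f: a_k = 0, 3, -9/2, 9, -81/4, 243/5, -243/2, 2187/7, -6561/8, …
Substitute x→r, Dx→(1/r')Dx; clear ⇒ L₀.
∫: right-multiply L₀ by Dx.
L = (5 + 8·x)·Dx^2 + (1 + 5·x + 4·x^2)·Dx^3  (order 3).
h: a_k = 0, 0, 3/2, -5/2, 21/4, -51/4, 341/10, -195/2, 16383/56, …
ICs: h(0) = 0, h′(0) = 0, h′′(0) = 3.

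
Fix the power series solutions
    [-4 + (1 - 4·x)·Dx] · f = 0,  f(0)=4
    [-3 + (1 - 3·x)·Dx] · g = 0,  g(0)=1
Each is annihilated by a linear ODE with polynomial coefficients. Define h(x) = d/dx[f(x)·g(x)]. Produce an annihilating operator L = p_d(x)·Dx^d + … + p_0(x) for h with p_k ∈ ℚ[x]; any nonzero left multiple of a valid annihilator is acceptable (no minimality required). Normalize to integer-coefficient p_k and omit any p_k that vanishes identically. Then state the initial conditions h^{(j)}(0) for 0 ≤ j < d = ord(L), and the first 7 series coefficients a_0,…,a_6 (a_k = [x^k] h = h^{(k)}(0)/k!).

f: a_k = 4, 16, 64, 256, 1024, 4096, 16384, …
g: a_k = 1, 3, 9, 27, 81, 243, 729, …
L₀ := L_f ⊗_s L_g (sym. prod.), ord ≤ 1.
Differentiate: ansatz ord ≤ ord L₀ ⇒ L.
L = (74 - 504·x + 864·x^2) + (-7 + 73·x - 252·x^2 + 288·x^3)·Dx  (order 1).
h: a_k = 28, 296, 2100, 12496, 67340, 340728, 1651300, …
ICs: h(0) = 28.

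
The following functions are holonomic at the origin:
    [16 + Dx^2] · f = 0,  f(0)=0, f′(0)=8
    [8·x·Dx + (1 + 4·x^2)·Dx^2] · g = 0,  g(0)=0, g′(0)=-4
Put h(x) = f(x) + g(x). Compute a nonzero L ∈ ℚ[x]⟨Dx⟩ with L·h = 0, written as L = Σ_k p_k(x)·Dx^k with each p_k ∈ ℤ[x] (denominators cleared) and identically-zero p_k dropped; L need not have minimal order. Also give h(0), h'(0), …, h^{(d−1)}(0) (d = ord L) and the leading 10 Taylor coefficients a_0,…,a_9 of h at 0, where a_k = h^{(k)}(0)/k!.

f: a_k = 0, 8, 0, -64/3, 0, 256/15, 0, -2048/315, 0, 4096/2835, …
g: a_k = 0, -4, 0, 16/3, 0, -64/5, 0, 256/7, 0, -1024/9, …
L₀ := lclm(L_f,L_g); ord L₀ ≤ 2+2.
L = (-512·x + 5120·x^3 + 4096·x^5)·Dx + (16 + 512·x^2 + 2304·x^4 + 2048·x^6)·Dx^2 + (-32·x + 320·x^3 + 256·x^5)·Dx^3 + (1 + 32·x^2 + 144·x^4 + 128·x^6)·Dx^4  (order 4).
h: a_k = 0, 4, 0, -16, 0, 64/15, 0, 9472/315, 0, -318464/2835, …
ICs: h(0) = 0, h′(0) = 4, h′′(0) = 0, h′′′(0) = -96.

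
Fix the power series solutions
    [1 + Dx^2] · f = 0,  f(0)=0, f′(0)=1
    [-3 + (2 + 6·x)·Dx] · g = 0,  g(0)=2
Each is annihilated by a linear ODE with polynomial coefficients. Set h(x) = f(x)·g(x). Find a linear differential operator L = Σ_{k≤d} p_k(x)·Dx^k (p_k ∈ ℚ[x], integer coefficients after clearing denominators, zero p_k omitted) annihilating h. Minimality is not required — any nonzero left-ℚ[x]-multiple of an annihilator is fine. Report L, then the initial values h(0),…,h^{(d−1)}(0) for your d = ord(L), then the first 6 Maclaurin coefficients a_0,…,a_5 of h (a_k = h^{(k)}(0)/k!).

f: a_k = 0, 1, 0, -1/6, 0, 1/120, …
g: a_k = 2, 3, -9/4, 27/8, -405/64, 1701/128, …
L₀ := L_f ⊗_s L_g (sym. prod.), ord ≤ 2.
L = (31 + 24·x + 36·x^2) + (-12 - 36·x)·Dx + (4 + 24·x + 36·x^2)·Dx^2  (order 2).
h: a_k = 0, 2, 3, -31/12, 23/8, -5699/960, …
ICs: h(0) = 0, h′(0) = 2.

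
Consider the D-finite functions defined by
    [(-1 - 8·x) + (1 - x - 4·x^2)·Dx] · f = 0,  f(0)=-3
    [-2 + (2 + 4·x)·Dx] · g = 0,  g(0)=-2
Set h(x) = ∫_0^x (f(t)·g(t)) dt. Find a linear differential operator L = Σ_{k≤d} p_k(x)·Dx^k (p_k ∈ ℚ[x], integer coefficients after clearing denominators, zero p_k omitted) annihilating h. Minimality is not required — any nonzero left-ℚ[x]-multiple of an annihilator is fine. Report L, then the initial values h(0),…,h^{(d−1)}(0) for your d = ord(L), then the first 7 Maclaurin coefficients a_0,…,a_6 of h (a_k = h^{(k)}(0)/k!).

f: a_k = -3, -3, -15, -27, -87, -195, -543, …
g: a_k = -2, -2, 1, -1, 5/4, -7/4, 21/8, …
Product ⇒ symmetric product L₀, ord ≤ 1.
Integrate: L := L₀·Dx.
L = (2 + 9·x + 12·x^2)·Dx + (-1 - x + 6·x^2 + 8·x^3)·Dx^2  (order 2).
h: a_k = 0, 6, 6, 11, 21, 849/20, 369/4, …
ICs: h(0) = 0, h′(0) = 6.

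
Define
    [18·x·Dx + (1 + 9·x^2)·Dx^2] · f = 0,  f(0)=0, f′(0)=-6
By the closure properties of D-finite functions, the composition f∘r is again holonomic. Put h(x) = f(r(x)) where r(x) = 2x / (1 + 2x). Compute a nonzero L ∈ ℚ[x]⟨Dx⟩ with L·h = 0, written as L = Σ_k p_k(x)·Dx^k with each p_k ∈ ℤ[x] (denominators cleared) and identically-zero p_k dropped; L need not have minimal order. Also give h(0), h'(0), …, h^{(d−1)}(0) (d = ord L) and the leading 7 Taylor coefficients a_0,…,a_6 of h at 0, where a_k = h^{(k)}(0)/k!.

L = (4 + 80·x)·Dx + (1 + 4·x + 40·x^2)·Dx^2  (order 2).
h: a_k = 0, -12, 24, 96, -768, 768/5, 19968, …
ICs: h(0) = 0, h′(0) = -12.

f: a_k = 0, -6, 0, 18, 0, -486/5, 0, …
h₀=f(r): pull back L_f along r ⇒ L₀.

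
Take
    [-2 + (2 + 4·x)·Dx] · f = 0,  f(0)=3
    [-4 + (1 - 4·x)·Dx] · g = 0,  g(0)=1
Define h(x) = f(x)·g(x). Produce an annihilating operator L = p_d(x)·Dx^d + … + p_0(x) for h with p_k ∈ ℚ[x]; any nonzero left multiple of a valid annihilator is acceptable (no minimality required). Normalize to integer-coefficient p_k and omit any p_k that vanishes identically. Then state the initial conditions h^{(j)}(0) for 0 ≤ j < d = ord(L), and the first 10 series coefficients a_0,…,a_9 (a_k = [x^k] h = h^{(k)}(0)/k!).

L = (5 + 4·x) + (-1 + 2·x + 8·x^2)·Dx  (order 1).
h: a_k = 3, 15, 117/2, 471/2, 7521/8, 30105/8, 240777/16, 963207/16, 30821337/128, 123287493/128, …
ICs: h(0) = 3.

f: a_k = 3, 3, -3/2, 3/2, -15/8, 21/8, -63/16, 99/16, -1287/128, 2145/128, …
g: a_k = 1, 4, 16, 64, 256, 1024, 4096, 16384, 65536, 262144, …
Sym-product of L_f,L_g gives L₀ (≤ ord 1).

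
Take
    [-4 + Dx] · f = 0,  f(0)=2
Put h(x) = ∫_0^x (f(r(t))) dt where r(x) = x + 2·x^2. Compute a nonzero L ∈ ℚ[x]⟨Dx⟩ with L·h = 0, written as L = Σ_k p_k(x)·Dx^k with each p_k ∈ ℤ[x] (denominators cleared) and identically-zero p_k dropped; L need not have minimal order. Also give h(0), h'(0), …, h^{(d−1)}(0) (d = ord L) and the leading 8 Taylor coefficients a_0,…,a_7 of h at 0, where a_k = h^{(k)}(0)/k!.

f: a_k = 2, 8, 16, 64/3, 64/3, 256/15, 512/45, 2048/315, …
Change of var in L_f (x↦r) gives L₀.
h=∫₀ˣh₀: take L = L₀·Dx.
L = (-4 - 16·x)·Dx + Dx^2  (order 2).
h: a_k = 0, 2, 4, 32/3, 64/3, 128/3, 3328/45, 38912/315, …
ICs: h(0) = 0, h′(0) = 2.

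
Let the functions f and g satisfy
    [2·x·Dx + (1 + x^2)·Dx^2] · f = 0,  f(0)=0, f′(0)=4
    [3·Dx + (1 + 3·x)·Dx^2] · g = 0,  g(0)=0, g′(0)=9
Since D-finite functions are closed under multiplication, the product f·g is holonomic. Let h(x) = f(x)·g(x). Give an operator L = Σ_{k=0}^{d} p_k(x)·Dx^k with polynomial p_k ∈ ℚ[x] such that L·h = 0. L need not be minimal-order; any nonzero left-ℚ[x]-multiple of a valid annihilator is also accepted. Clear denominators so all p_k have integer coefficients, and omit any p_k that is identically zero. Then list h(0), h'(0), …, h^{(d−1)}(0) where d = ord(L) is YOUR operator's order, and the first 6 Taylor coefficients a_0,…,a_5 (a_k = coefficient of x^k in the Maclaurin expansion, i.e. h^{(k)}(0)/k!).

L = (264 + 1260·x + 1008·x^2 + 3420·x^3 + 3240·x^4 + 4212·x^5 + 324·x^7)·Dx + (178 + 660·x + 3828·x^2 + 7308·x^3 + 12960·x^4 + 10044·x^5 + 11340·x^6 + 324·x^7 + 1134·x^8)·Dx^2 + (132 + 608·x + 1728·x^2 + 4568·x^3 + 6456·x^4 + 8856·x^5 + 5184·x^6 + 5544·x^7 + 324·x^8 + 648·x^9)·Dx^3 + (13 + 102·x + 341·x^2 + 744·x^3 + 1138·x^4 + 1236·x^5 + 1386·x^6 + 648·x^7 + 657·x^8 + 54·x^9 + 81·x^10)·Dx^4  (order 4).
h: a_k = 0, 0, 36, -54, 96, -225, …
ICs: h(0) = 0, h′(0) = 0, h′′(0) = 72, h′′′(0) = -324.

f: a_k = 0, 4, 0, -4/3, 0, 4/5, …
g: a_k = 0, 9, -27/2, 27, -243/4, 729/5, …
h₀=f·g: eliminate ⇒ L₀, order ≤ 2·2.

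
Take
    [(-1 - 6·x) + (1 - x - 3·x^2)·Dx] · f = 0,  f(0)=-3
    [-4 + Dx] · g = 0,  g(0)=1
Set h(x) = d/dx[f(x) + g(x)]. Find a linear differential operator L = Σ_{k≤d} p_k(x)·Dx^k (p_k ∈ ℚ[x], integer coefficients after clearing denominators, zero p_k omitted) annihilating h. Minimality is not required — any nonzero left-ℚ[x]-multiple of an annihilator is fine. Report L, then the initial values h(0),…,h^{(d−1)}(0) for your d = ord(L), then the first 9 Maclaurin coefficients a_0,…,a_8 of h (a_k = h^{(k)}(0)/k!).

L = (20 + 496·x + 552·x^2 + 2160·x^3 + 1296·x^4) + (-13 - 112·x - 298·x^2 - 516·x^3 + 360·x^4 + 432·x^5)·Dx + (2 - 3·x + 40·x^2 - 6·x^3 - 171·x^4 - 108·x^5)·Dx^2  (order 2).
h: a_k = 1, -8, -31, -556/3, -1672/3, -25678/15, -204041/45, -3836384/315, -9855247/315, …
ICs: h(0) = 1, h′(0) = -8.

f: a_k = -3, -3, -12, -21, -57, -120, -291, -651, -1524, …
g: a_k = 1, 4, 8, 32/3, 32/3, 128/15, 256/45, 1024/315, 512/315, …
f+g: L₀ = lclm(L_f,L_g), ord ≤ 1+1.
Differentiate: ansatz ord ≤ ord L₀ ⇒ L.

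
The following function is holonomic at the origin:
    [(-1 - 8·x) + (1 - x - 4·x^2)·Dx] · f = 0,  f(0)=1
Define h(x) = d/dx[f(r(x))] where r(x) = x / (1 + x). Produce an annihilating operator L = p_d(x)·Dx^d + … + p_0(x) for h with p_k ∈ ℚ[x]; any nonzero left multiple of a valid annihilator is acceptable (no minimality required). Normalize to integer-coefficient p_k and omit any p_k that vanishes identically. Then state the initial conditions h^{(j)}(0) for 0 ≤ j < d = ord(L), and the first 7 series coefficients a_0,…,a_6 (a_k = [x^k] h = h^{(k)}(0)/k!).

f: a_k = 1, 1, 5, 9, 29, 65, 181, …
h₀=f(r): pull back L_f along r ⇒ L₀.
Derive L from L₀ (diff closure).
L = (8 + 24·x + 120·x^2 + 72·x^3) + (-1 - 11·x - 15·x^2 + 31·x^3 + 36·x^4)·Dx  (order 1).
h: a_k = 1, 8, 0, 64, -80, 480, -1008, …
ICs: h(0) = 1.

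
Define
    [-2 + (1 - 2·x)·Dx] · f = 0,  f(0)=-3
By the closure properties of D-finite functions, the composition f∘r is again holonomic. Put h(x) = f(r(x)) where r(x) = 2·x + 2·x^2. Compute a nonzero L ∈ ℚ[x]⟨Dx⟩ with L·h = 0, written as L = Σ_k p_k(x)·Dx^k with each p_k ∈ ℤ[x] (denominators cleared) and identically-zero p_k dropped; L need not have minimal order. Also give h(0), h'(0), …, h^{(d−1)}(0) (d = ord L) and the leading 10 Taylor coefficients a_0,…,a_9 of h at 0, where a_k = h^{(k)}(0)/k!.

f: a_k = -3, -6, -12, -24, -48, -96, -192, -384, -768, -1536, …
Change of var in L_f (x↦r) gives L₀.
L = (4 + 8·x) + (-1 + 4·x + 4·x^2)·Dx  (order 1).
h: a_k = -3, -12, -60, -288, -1392, -6720, -32448, -156672, -756480, -3652608, …
ICs: h(0) = -3.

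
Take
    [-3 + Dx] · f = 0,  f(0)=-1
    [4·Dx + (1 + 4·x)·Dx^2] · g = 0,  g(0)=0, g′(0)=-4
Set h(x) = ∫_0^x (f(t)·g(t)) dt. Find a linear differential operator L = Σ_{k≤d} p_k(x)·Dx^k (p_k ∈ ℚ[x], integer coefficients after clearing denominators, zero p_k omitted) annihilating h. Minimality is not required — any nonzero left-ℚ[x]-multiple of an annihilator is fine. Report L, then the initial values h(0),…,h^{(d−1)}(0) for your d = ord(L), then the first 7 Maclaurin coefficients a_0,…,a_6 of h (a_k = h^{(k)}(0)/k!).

L = (-3 + 36·x)·Dx + (-2 - 24·x)·Dx^2 + (1 + 4·x)·Dx^3  (order 3).
h: a_k = 0, 0, 2, 4/3, 23/6, -18/5, 863/60, …
ICs: h(0) = 0, h′(0) = 0, h′′(0) = 4.

f: a_k = -1, -3, -9/2, -9/2, -27/8, -81/40, -81/80, …
g: a_k = 0, -4, 8, -64/3, 64, -1024/5, 2048/3, …
L₀ := L_f ⊗_s L_g (sym. prod.), ord ≤ 2.
∫: right-multiply L₀ by Dx.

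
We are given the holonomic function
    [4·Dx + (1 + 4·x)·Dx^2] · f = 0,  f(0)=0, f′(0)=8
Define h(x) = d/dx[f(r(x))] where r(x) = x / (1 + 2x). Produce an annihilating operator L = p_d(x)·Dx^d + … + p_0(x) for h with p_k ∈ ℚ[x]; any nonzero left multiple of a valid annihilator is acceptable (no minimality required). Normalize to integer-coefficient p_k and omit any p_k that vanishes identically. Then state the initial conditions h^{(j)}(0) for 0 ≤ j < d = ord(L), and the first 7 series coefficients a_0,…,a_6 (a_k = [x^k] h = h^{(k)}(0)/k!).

L = (8 + 24·x) + (1 + 8·x + 12·x^2)·Dx  (order 1).
h: a_k = 8, -64, 416, -2560, 15488, -93184, 559616, …
ICs: h(0) = 8.

f: a_k = 0, 8, -16, 128/3, -128, 2048/5, -4096/3, …
L₀ from L_f via x↦r, Dx↦r'^{-1}Dx.
h₀' ⇒ L via d/dx closure of L₀.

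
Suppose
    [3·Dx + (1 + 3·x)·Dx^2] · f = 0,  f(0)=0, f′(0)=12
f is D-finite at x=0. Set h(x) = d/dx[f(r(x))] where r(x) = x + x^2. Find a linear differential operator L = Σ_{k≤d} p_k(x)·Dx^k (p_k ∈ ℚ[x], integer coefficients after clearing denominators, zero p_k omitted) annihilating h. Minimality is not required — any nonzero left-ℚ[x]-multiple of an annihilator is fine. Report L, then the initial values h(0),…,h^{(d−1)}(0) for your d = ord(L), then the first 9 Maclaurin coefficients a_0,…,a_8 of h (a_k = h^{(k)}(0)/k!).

L = (1 + 6·x + 6·x^2) + (1 + 5·x + 9·x^2 + 6·x^3)·Dx  (order 1).
h: a_k = 12, -12, 0, 36, -108, 216, -324, 324, 0, …
ICs: h(0) = 12.

f: a_k = 0, 12, -18, 36, -81, 972/5, -486, 8748/7, -6561/2, …
h₀=f(r): pull back L_f along r ⇒ L₀.
h₀' ⇒ L via d/dx closure of L₀.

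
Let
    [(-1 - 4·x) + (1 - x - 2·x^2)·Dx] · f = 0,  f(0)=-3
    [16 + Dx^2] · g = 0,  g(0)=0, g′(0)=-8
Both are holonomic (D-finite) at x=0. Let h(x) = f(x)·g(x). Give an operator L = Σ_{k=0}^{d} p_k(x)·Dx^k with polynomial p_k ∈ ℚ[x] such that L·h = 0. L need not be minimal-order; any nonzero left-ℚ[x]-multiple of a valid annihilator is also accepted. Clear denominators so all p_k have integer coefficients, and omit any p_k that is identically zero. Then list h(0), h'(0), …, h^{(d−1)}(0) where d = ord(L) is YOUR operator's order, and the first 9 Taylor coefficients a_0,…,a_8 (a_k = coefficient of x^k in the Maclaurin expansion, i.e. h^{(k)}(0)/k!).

f: a_k = -3, -3, -9, -15, -33, -63, -129, -255, -513, …
g: a_k = 0, -8, 0, 64/3, 0, -256/15, 0, 2048/315, 0, …
Product ⇒ symmetric product L₀, ord ≤ 2.
L = (-12 + 16·x + 32·x^2) + (2 + 8·x)·Dx + (-1 + x + 2·x^2)·Dx^2  (order 2).
h: a_k = 0, 24, 24, 8, 56, 616/5, 1176/5, 9704/21, 97912/105, …
ICs: h(0) = 0, h′(0) = 24.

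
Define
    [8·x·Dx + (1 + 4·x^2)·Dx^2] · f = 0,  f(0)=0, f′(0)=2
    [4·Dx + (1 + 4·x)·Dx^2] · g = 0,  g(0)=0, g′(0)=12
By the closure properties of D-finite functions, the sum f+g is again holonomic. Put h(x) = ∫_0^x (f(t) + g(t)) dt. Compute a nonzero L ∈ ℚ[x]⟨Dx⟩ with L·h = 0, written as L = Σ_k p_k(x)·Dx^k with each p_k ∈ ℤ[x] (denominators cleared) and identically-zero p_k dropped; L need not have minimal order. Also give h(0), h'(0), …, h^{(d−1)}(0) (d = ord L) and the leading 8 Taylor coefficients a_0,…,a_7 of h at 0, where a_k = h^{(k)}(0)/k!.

L = (-8 - 96·x + 96·x^2 + 128·x^3)·Dx^2 + (-10 - 16·x - 72·x^2 + 192·x^3 + 256·x^4)·Dx^3 + (-1 - 2·x + 8·x^2 + 8·x^3 + 48·x^4 + 64·x^5)·Dx^4  (order 4).
h: a_k = 0, 0, 7, -8, 46/3, -192/5, 1552/15, -2048/7, …
ICs: h(0) = 0, h′(0) = 0, h′′(0) = 14, h′′′(0) = -48.

f: a_k = 0, 2, 0, -8/3, 0, 32/5, 0, -128/7, …
g: a_k = 0, 12, -24, 64, -192, 3072/5, -2048, 49152/7, …
h₀=f+g: left-lcm gives L₀, ord ≤ 4.
Integrate: L := L₀·Dx.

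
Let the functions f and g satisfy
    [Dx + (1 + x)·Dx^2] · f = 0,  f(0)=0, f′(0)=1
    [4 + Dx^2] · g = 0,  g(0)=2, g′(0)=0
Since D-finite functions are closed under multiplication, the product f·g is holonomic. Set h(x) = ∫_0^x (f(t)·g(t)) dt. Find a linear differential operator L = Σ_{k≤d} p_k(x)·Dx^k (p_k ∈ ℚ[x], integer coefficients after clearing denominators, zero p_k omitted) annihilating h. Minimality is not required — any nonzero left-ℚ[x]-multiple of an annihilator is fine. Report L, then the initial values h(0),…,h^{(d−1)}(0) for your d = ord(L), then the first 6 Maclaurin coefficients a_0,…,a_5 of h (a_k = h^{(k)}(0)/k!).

L = (168 + 864·x + 1456·x^2 + 1024·x^3 + 256·x^4)·Dx + (112 + 368·x + 384·x^2 + 128·x^3)·Dx^2 + (102 + 464·x + 744·x^2 + 512·x^3 + 128·x^4)·Dx^3 + (28 + 92·x + 96·x^2 + 32·x^3)·Dx^4 + (15 + 62·x + 95·x^2 + 64·x^3 + 16·x^4)·Dx^5  (order 5).
h: a_k = 0, 0, 1, -1/3, -5/6, 3/10, …
ICs: h(0) = 0, h′(0) = 0, h′′(0) = 2, h′′′(0) = -2, h′′′′(0) = -20.

f: a_k = 0, 1, -1/2, 1/3, -1/4, 1/5, …
g: a_k = 2, 0, -4, 0, 4/3, 0, …
Sym-product of L_f,L_g gives L₀ (≤ ord 4).
Integrate: L := L₀·Dx.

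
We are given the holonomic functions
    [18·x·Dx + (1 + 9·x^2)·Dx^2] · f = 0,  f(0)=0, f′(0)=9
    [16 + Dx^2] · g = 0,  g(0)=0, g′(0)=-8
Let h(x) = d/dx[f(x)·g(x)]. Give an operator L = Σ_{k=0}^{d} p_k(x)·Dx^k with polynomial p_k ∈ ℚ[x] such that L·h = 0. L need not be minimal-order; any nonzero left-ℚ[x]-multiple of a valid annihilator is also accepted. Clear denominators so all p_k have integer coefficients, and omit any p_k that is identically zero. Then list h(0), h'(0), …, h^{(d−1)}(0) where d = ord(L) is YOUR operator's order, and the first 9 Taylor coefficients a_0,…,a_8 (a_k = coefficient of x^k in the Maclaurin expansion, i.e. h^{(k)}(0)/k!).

L = (524992 + 14103936·x^2 + 183342528·x^4 + 608394240·x^6 + 1431032832·x^8 + 3627970560·x^10 + 8707129344·x^12) + (314208·x + 11036736·x^3 + 108591840·x^5 + 419904000·x^7 + 1209323520·x^9 + 2176782336·x^11)·Dx + (38012 + 1098792·x^2 + 14837580·x^4 + 64186992·x^6 + 209112192·x^8 + 589545216·x^10 + 1088391168·x^12)·Dx^2 + (19638·x + 689796·x^3 + 6786990·x^5 + 26244000·x^7 + 75582720·x^9 + 136048896·x^11)·Dx^3 + (325 + 13581·x^2 + 211167·x^4 + 1635147·x^6 + 7479540·x^8 + 22674816·x^10 + 34012224·x^12)·Dx^4  (order 4).
h: a_k = 0, -144, 0, 1632, 0, -11376, 0, 89024, 0, …
ICs: h(0) = 0, h′(0) = -144, h′′(0) = 0, h′′′(0) = 9792.

f: a_k = 0, 9, 0, -27, 0, 729/5, 0, -6561/7, 0, …
g: a_k = 0, -8, 0, 64/3, 0, -256/15, 0, 2048/315, 0, …
f·g: L₀ = L_f ⊗_s L_g, ord ≤ 2·2.
Differentiate: ansatz ord ≤ ord L₀ ⇒ L.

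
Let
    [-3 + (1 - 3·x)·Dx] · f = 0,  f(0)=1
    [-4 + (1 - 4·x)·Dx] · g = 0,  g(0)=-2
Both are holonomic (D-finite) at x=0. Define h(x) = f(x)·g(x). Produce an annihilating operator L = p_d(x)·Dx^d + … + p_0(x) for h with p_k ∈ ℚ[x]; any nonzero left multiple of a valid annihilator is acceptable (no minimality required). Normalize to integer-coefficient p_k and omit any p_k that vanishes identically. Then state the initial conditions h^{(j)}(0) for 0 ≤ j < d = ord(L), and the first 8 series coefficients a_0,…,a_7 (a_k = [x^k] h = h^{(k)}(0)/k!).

L = (-7 + 24·x) + (1 - 7·x + 12·x^2)·Dx  (order 1).
h: a_k = -2, -14, -74, -350, -1562, -6734, -28394, -117950, …
ICs: h(0) = -2.

f: a_k = 1, 3, 9, 27, 81, 243, 729, 2187, …
g: a_k = -2, -8, -32, -128, -512, -2048, -8192, -32768, …
Sym-product of L_f,L_g gives L₀ (≤ ord 1).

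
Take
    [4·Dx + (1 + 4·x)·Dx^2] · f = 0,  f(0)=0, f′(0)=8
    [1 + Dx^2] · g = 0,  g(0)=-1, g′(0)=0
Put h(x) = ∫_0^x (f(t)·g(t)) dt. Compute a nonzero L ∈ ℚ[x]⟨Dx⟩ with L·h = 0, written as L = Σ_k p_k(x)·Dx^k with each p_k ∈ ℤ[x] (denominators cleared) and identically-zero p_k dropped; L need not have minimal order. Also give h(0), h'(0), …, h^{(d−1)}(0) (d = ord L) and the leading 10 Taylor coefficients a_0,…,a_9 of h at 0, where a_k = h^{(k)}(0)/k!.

L = (-147 - 144·x - 224·x^2 + 256·x^3 + 256·x^4)·Dx + (-56 - 160·x + 384·x^2 + 512·x^3)·Dx^2 + (-150 - 160·x - 192·x^2 + 512·x^3 + 512·x^4)·Dx^3 + (-56 - 160·x + 384·x^2 + 512·x^3)·Dx^4 + (-3 - 16·x + 32·x^2 + 256·x^3 + 256·x^4)·Dx^5  (order 5).
h: a_k = 0, 0, -4, 16/3, -29/3, 24, -1943/30, 186, -940403/1680, 706799/405, …
ICs: h(0) = 0, h′(0) = 0, h′′(0) = -8, h′′′(0) = 32, h′′′′(0) = -232.

f: a_k = 0, 8, -16, 128/3, -128, 2048/5, -4096/3, 32768/7, -16384, 524288/9, …
g: a_k = -1, 0, 1/2, 0, -1/24, 0, 1/720, 0, -1/40320, 0, …
Sym-product of L_f,L_g gives L₀ (≤ ord 4).
h=∫₀ˣh₀: take L = L₀·Dx.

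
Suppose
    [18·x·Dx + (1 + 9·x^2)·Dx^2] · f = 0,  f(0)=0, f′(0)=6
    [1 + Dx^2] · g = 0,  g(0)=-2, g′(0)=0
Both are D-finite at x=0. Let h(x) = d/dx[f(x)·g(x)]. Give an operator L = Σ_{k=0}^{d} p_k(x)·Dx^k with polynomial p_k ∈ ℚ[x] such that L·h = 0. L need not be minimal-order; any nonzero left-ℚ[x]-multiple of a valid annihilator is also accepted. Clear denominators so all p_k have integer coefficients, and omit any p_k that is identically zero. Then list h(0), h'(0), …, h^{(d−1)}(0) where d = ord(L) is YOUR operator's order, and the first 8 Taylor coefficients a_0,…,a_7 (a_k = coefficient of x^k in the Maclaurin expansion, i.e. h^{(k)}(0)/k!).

L = (38998 + 738774·x^2 + 15162957·x^4 + 3032640·x^6 - 78732·x^8 - 1771470·x^10 + 531441·x^12) + (20772·x + 1033884·x^3 + 7902360·x^5 + 2624400·x^7 + 1180980·x^9 + 2125764·x^11)·Dx + (39368 + 755028·x^2 + 15369750·x^4 + 3887028·x^6 + 314928·x^8 - 1417176·x^10 + 1062882·x^12)·Dx^2 + (20772·x + 1033884·x^3 + 7902360·x^5 + 2624400·x^7 + 1180980·x^9 + 2125764·x^11)·Dx^3 + (370 + 16254·x^2 + 206793·x^4 + 854388·x^6 + 393660·x^8 + 354294·x^10 + 531441·x^12)·Dx^4  (order 4).
h: a_k = -12, 0, 126, 0, -2129/2, 0, 566341/60, 0, …
ICs: h(0) = -12, h′(0) = 0, h′′(0) = 252, h′′′(0) = 0.

f: a_k = 0, 6, 0, -18, 0, 486/5, 0, -4374/7, …
g: a_k = -2, 0, 1, 0, -1/12, 0, 1/360, 0, …
f·g: L₀ = L_f ⊗_s L_g, ord ≤ 2·2.
Derive L from L₀ (diff closure).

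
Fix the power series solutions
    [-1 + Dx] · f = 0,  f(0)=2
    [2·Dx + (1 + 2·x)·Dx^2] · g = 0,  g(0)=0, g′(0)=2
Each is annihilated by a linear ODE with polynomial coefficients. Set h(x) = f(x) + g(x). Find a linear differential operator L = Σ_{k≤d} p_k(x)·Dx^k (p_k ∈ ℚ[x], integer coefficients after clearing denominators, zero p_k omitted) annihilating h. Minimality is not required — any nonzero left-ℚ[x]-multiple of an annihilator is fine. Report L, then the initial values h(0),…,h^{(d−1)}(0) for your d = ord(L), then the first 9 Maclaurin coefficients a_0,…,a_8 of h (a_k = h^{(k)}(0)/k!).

f: a_k = 2, 2, 1, 1/3, 1/12, 1/60, 1/360, 1/2520, 1/20160, …
g: a_k = 0, 2, -2, 8/3, -4, 32/5, -32/3, 128/7, -32, …
Weyl lclm of L_f,L_g ⇒ L₀ (ord ≤ 3).
L = (-10 - 4·x)·Dx + (7 - 4·x - 4·x^2)·Dx^2 + (3 + 8·x + 4·x^2)·Dx^3  (order 3).
h: a_k = 2, 4, -1, 3, -47/12, 77/12, -3839/360, 6583/360, -645119/20160, …
ICs: h(0) = 2, h′(0) = 4, h′′(0) = -2.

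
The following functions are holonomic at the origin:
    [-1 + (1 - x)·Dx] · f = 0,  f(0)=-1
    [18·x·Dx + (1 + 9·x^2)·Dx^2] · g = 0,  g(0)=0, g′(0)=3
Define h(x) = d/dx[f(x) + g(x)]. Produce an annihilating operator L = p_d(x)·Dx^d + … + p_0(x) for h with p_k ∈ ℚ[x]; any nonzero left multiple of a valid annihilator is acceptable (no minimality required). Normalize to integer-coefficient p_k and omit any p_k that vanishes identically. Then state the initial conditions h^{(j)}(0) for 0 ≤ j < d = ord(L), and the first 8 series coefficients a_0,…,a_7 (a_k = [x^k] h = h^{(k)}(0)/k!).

f: a_k = -1, -1, -1, -1, -1, -1, -1, -1, …
g: a_k = 0, 3, 0, -9, 0, 243/5, 0, -2187/7, …
Weyl lclm of L_f,L_g ⇒ L₀ (ord ≤ 3).
Derive L from L₀ (diff closure).
L = (-18 + 72·x + 486·x^2) + (12 - 18·x - 180·x^2 + 486·x^3)·Dx + (-1 - 8·x - 72·x^3 + 81·x^4)·Dx^2  (order 2).
h: a_k = 2, -2, -30, -4, 238, -6, -2194, -8, …
ICs: h(0) = 2, h′(0) = -2.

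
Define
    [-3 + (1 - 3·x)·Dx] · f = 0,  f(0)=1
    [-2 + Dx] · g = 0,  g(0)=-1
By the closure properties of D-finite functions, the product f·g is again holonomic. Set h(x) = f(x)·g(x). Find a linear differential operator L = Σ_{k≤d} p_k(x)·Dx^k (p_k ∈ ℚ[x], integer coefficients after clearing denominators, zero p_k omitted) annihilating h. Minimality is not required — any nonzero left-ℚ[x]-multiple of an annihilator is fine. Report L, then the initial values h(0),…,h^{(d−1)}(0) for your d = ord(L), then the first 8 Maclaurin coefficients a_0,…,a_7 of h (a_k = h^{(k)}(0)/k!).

L = (5 - 6·x) + (-1 + 3·x)·Dx  (order 1).
h: a_k = -1, -5, -17, -157/3, -473/3, -7099/15, -12779/9, -1341803/315, …
ICs: h(0) = -1.

f: a_k = 1, 3, 9, 27, 81, 243, 729, 2187, …
g: a_k = -1, -2, -2, -4/3, -2/3, -4/15, -4/45, -8/315, …
Sym-product of L_f,L_g gives L₀ (≤ ord 1).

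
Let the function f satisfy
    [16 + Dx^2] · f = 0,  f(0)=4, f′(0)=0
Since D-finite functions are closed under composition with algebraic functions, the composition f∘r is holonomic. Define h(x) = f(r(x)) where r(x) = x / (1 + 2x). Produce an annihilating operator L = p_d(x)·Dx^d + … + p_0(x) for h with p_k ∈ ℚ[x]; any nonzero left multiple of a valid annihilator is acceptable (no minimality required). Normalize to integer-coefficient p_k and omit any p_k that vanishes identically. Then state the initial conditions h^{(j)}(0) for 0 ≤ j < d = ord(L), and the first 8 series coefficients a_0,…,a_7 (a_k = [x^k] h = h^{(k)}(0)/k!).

L = 16 + (4 + 24·x + 48·x^2 + 32·x^3)·Dx + (1 + 8·x + 24·x^2 + 32·x^3 + 16·x^4)·Dx^2  (order 2).
h: a_k = 4, 0, -32, 128, -1024/3, 2048/3, -39424/45, -2048/5, …
ICs: h(0) = 4, h′(0) = 0.

f: a_k = 4, 0, -32, 0, 128/3, 0, -1024/45, 0, …
f∘r: x↦r, Dx↦Dx/r' in L_f ⇒ L₀.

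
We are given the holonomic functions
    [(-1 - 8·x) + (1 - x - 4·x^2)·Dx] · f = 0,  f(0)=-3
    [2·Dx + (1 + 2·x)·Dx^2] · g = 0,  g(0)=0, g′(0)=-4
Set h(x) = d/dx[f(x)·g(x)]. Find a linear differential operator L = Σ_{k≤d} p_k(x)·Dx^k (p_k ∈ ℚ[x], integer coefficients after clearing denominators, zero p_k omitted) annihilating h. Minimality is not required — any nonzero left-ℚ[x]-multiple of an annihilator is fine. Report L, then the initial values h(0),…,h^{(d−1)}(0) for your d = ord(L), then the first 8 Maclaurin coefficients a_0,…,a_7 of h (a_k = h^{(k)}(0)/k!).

L = (160 + 720·x + 1152·x^2) + (11 + 170·x + 768·x^2 + 896·x^3)·Dx + (-5 - 21·x + 14·x^2 + 136·x^3 + 128·x^4)·Dx^2  (order 2).
h: a_k = 12, 0, 192, 160, 1672, 12912/5, 13144, 954048/35, …
ICs: h(0) = 12, h′(0) = 0.

f: a_k = -3, -3, -15, -27, -87, -195, -543, -1323, …
g: a_k = 0, -4, 4, -16/3, 8, -64/5, 64/3, -256/7, …
f·g: L₀ = L_f ⊗_s L_g, ord ≤ 1·2.
h=h₀': d/dx-closure on L₀ ⇒ L.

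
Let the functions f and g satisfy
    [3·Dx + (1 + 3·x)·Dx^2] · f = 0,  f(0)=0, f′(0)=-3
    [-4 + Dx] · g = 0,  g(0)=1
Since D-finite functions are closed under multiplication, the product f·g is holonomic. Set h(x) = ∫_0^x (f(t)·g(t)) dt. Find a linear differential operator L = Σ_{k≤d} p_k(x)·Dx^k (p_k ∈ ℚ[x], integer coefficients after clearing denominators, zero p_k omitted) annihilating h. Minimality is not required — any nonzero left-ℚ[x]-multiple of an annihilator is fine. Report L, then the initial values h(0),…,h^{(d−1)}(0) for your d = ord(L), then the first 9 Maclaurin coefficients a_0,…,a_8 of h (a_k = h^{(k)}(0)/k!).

f: a_k = 0, -3, 9/2, -9, 81/4, -243/5, 243/2, -2187/7, 6561/8, …
g: a_k = 1, 4, 8, 32/3, 32/3, 128/15, 256/45, 1024/315, 512/315, …
h₀=f·g: eliminate ⇒ L₀, order ≤ 2·1.
h=∫₀ˣh₀: take L = L₀·Dx.
L = (4 + 48·x)·Dx + (-5 - 24·x)·Dx^2 + (1 + 3·x)·Dx^3  (order 3).
h: a_k = 0, 0, -3/2, -5/2, -15/4, -47/20, -59/15, 31/14, -7759/840, …
ICs: h(0) = 0, h′(0) = 0, h′′(0) = -3.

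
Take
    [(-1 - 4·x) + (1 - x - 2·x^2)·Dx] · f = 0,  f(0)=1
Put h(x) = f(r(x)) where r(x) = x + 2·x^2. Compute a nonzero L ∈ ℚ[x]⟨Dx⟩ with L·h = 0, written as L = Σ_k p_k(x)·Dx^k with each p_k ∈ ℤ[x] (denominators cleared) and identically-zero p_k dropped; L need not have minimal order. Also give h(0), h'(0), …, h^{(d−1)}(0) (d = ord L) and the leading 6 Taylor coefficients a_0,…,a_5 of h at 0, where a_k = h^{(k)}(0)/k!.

f: a_k = 1, 1, 3, 5, 11, 21, …
Change of var in L_f (x↦r) gives L₀.
L = (1 + 8·x + 24·x^2 + 32·x^3) + (-1 + x + 4·x^2 + 8·x^3 + 8·x^4)·Dx  (order 1).
h: a_k = 1, 1, 5, 17, 53, 169, …
ICs: h(0) = 1.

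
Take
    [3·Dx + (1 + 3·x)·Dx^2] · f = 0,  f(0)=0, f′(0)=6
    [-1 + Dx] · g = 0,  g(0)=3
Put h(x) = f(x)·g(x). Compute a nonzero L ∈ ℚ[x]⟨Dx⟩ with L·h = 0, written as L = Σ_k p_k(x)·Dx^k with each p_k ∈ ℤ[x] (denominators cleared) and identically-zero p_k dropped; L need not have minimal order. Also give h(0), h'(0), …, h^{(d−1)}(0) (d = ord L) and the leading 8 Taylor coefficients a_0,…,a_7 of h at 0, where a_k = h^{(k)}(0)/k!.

L = (-2 + 3·x) + (1 - 6·x)·Dx + (1 + 3·x)·Dx^2  (order 2).
h: a_k = 0, 18, -9, 36, -78, 3867/20, -3921/8, 44561/35, …
ICs: h(0) = 0, h′(0) = 18.

f: a_k = 0, 6, -9, 18, -81/2, 486/5, -243, 4374/7, …
g: a_k = 3, 3, 3/2, 1/2, 1/8, 1/40, 1/240, 1/1680, …
f·g: L₀ = L_f ⊗_s L_g, ord ≤ 2·1.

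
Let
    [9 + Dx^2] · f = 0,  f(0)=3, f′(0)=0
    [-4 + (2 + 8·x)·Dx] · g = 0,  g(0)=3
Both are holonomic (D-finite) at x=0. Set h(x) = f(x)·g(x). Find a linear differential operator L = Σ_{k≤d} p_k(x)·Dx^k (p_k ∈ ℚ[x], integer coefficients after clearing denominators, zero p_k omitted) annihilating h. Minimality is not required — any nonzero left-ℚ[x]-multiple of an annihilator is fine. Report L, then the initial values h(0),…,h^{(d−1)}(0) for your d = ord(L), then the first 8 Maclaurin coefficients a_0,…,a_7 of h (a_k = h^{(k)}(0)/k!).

f: a_k = 3, 0, -27/2, 0, 81/8, 0, -243/80, 0, …
g: a_k = 3, 6, -6, 12, -30, 84, -252, 792, …
Product ⇒ symmetric product L₀, ord ≤ 2.
L = (21 + 72·x + 144·x^2) + (-4 - 16·x)·Dx + (1 + 8·x + 16·x^2)·Dx^2  (order 2).
h: a_k = 9, 18, -117/2, -45, 171/8, 603/4, -33669/80, 53811/40, …
ICs: h(0) = 9, h′(0) = 18.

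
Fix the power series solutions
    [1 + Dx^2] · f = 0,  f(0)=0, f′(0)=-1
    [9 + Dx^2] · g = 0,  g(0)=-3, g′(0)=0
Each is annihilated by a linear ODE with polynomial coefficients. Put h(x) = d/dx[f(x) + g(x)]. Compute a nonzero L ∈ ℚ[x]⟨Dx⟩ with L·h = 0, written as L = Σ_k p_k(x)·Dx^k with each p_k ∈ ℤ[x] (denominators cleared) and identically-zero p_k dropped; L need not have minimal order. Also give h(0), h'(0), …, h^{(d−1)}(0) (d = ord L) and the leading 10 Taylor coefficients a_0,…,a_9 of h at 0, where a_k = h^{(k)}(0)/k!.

L = 9 + 10·Dx^2 + Dx^4  (order 4).
h: a_k = -1, 27, 1/2, -81/2, -1/24, 729/40, 1/720, -2187/560, -1/40320, 2187/4480, …
ICs: h(0) = -1, h′(0) = 27, h′′(0) = 1, h′′′(0) = -243.

f: a_k = 0, -1, 0, 1/6, 0, -1/120, 0, 1/5040, 0, -1/362880, …
g: a_k = -3, 0, 27/2, 0, -81/8, 0, 243/80, 0, -2187/4480, 0, …
Sum ⇒ L₀ = lclm(L_f,L_g) in ℚ(x)⟨Dx⟩.
Differentiate: ansatz ord ≤ ord L₀ ⇒ L.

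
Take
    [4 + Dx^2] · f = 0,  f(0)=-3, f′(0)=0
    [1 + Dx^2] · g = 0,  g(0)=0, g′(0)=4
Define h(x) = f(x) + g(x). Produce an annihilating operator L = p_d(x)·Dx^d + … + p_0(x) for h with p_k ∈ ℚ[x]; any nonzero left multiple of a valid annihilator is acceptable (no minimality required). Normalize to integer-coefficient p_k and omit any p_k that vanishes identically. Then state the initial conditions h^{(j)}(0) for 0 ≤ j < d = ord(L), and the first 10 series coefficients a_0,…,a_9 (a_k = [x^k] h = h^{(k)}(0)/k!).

L = 4 + 5·Dx^2 + Dx^4  (order 4).
h: a_k = -3, 4, 6, -2/3, -2, 1/30, 4/15, -1/1260, -2/105, 1/90720, …
ICs: h(0) = -3, h′(0) = 4, h′′(0) = 12, h′′′(0) = -4.

f: a_k = -3, 0, 6, 0, -2, 0, 4/15, 0, -2/105, 0, …
g: a_k = 0, 4, 0, -2/3, 0, 1/30, 0, -1/1260, 0, 1/90720, …
Sum ⇒ L₀ = lclm(L_f,L_g) in ℚ(x)⟨Dx⟩.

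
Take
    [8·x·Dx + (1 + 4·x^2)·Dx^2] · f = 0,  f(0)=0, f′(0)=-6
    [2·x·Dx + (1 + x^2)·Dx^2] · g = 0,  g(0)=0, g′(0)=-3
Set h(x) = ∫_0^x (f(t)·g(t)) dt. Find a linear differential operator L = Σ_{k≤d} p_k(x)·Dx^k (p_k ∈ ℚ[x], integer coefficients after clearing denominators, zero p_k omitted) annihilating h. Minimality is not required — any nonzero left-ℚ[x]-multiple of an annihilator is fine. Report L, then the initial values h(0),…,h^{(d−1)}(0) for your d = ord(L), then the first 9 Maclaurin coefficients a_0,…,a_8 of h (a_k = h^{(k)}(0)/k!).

L = (-96·x - 800·x^3 - 1024·x^5 + 640·x^7 + 1536·x^9)·Dx^2 + (-20 - 412·x^2 - 1440·x^4 - 896·x^6 + 2240·x^8 + 2304·x^10)·Dx^3 + (-40·x - 280·x^3 - 480·x^5 + 272·x^7 + 1280·x^9 + 768·x^11)·Dx^4 + (-1 - 10·x^2 - 29·x^4 + 116·x^8 + 160·x^10 + 64·x^12)·Dx^5  (order 5).
h: a_k = 0, 0, 0, 6, 0, -6, 0, 346/35, 0, …
ICs: h(0) = 0, h′(0) = 0, h′′(0) = 0, h′′′(0) = 36, h′′′′(0) = 0.

f: a_k = 0, -6, 0, 8, 0, -96/5, 0, 384/7, 0, …
g: a_k = 0, -3, 0, 1, 0, -3/5, 0, 3/7, 0, …
h₀=f·g: eliminate ⇒ L₀, order ≤ 2·2.
h=∫₀ˣh₀: take L = L₀·Dx.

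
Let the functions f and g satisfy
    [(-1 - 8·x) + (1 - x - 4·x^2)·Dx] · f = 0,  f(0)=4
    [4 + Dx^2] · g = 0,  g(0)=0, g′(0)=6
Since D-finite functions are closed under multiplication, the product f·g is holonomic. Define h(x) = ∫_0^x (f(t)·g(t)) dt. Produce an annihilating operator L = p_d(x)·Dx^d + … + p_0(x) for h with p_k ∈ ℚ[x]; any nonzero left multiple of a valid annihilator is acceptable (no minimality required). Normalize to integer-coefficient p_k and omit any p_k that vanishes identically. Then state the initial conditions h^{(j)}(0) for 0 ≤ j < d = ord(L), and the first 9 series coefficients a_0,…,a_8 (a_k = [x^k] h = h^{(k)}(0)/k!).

L = (4 + 4·x + 16·x^2)·Dx + (2 + 16·x)·Dx^2 + (-1 + x + 4·x^2)·Dx^3  (order 3).
h: a_k = 0, 0, 12, 8, 26, 40, 516/5, 7096/35, 51131/105, …
ICs: h(0) = 0, h′(0) = 0, h′′(0) = 24.

f: a_k = 4, 4, 20, 36, 116, 260, 724, 1764, 4660, …
g: a_k = 0, 6, 0, -4, 0, 4/5, 0, -8/105, 0, …
Sym-product of L_f,L_g gives L₀ (≤ ord 2).
∫: right-multiply L₀ by Dx.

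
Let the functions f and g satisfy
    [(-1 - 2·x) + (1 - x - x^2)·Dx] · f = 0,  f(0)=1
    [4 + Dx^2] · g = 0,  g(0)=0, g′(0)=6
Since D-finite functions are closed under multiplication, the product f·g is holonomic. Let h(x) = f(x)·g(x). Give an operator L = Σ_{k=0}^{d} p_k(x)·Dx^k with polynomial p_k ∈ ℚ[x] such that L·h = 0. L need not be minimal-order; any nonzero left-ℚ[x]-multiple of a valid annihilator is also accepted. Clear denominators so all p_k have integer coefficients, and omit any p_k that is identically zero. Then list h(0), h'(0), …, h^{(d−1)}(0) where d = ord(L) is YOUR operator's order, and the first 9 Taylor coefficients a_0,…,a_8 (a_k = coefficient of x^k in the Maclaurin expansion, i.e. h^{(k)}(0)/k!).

f: a_k = 1, 1, 2, 3, 5, 8, 13, 21, 34, …
g: a_k = 0, 6, 0, -4, 0, 4/5, 0, -8/105, 0, …
Sym-product of L_f,L_g gives L₀ (≤ ord 2).
L = (-2 + 4·x + 4·x^2) + (2 + 4·x)·Dx + (-1 + x + x^2)·Dx^2  (order 2).
h: a_k = 0, 6, 6, 8, 14, 114/5, 184/5, 1250/21, 10114/105, …
ICs: h(0) = 0, h′(0) = 6.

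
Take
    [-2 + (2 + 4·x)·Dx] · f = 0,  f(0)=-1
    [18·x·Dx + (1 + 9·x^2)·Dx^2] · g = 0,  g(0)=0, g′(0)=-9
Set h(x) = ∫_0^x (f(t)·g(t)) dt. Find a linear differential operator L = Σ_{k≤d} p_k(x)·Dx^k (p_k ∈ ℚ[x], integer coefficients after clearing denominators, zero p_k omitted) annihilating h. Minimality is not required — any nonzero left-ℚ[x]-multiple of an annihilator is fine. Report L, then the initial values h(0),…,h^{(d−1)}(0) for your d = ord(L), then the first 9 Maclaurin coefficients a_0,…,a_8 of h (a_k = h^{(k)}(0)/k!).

L = (3 - 18·x - 9·x^2)·Dx + (-2 + 14·x + 54·x^2 + 36·x^3)·Dx^2 + (1 + 4·x + 13·x^2 + 36·x^3 + 36·x^4)·Dx^3  (order 3).
h: a_k = 0, 0, 9/2, 3, -63/8, -9/2, 2049/80, 801/40, -562869/4480, …
ICs: h(0) = 0, h′(0) = 0, h′′(0) = 9.

f: a_k = -1, -1, 1/2, -1/2, 5/8, -7/8, 21/16, -33/16, 429/128, …
g: a_k = 0, -9, 0, 27, 0, -729/5, 0, 6561/7, 0, …
Product ⇒ symmetric product L₀, ord ≤ 2.
∫: right-multiply L₀ by Dx.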